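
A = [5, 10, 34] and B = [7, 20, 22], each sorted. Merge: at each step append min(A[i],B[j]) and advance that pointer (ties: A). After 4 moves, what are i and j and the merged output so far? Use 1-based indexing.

i=1 j=1: A[i]=5<=B[j]=7 take 5, i++
i=2 j=1: A[i]=10>B[j]=7 take 7, j++
i=2 j=2: A[i]=10<=B[j]=20 take 10, i++
i=3 j=2: A[i]=34>B[j]=20 take 20, j++

i=3, j=3, merged so far=[5, 7, 10, 20]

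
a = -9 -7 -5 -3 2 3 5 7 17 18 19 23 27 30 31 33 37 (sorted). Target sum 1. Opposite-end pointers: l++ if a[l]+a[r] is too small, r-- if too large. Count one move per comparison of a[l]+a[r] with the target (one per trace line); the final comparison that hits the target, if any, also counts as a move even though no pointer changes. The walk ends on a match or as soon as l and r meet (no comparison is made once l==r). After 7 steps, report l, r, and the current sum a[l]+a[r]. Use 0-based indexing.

l=0, r=9, sum=9

l=0 r=16: -9+37=28 >1, r--
l=0 r=15: -9+33=24 >1, r--
l=0 r=14: -9+31=22 >1, r--
l=0 r=13: -9+30=21 >1, r--
l=0 r=12: -9+27=18 >1, r--
l=0 r=11: -9+23=14 >1, r--
l=0 r=10: -9+19=10 >1, r--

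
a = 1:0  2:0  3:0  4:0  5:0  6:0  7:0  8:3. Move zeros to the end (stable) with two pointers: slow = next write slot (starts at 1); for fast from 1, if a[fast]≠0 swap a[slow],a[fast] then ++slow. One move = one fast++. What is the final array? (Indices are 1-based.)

slow=1 fast=1: a[fast]=0, fast++
slow=1 fast=2: a[fast]=0, fast++
slow=1 fast=3: a[fast]=0, fast++
slow=1 fast=4: a[fast]=0, fast++
slow=1 fast=5: a[fast]=0, fast++
slow=1 fast=6: a[fast]=0, fast++
slow=1 fast=7: a[fast]=0, fast++
slow=1 fast=8: a[fast]=3≠0 swap→a[1]=3, slow++,fast++

[3, 0, 0, 0, 0, 0, 0, 0]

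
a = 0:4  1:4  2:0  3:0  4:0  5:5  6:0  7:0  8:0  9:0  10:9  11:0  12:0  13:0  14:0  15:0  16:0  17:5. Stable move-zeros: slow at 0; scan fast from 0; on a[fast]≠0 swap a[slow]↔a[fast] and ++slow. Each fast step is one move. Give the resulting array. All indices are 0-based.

slow=0 fast=0: a[fast]=4≠0 swap→a[0]=4, slow++,fast++
slow=1 fast=1: a[fast]=4≠0 swap→a[1]=4, slow++,fast++
slow=2 fast=2: a[fast]=0, fast++
slow=2 fast=3: a[fast]=0, fast++
slow=2 fast=4: a[fast]=0, fast++
slow=2 fast=5: a[fast]=5≠0 swap→a[2]=5, slow++,fast++
slow=3 fast=6: a[fast]=0, fast++
slow=3 fast=7: a[fast]=0, fast++
slow=3 fast=8: a[fast]=0, fast++
slow=3 fast=9: a[fast]=0, fast++
slow=3 fast=10: a[fast]=9≠0 swap→a[3]=9, slow++,fast++
slow=4 fast=11: a[fast]=0, fast++
slow=4 fast=12: a[fast]=0, fast++
slow=4 fast=13: a[fast]=0, fast++
slow=4 fast=14: a[fast]=0, fast++
slow=4 fast=15: a[fast]=0, fast++
slow=4 fast=16: a[fast]=0, fast++
slow=4 fast=17: a[fast]=5≠0 swap→a[4]=5, slow++,fast++

[4, 4, 5, 9, 5, 0, 0, 0, 0, 0, 0, 0, 0, 0, 0, 0, 0, 0]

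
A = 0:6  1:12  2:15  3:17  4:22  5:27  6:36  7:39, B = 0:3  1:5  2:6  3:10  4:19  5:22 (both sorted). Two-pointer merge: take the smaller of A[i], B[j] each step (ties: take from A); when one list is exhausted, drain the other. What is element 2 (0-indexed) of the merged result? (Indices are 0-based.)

i=0 j=0: A[i]=6>B[j]=3 take 3, j++
i=0 j=1: A[i]=6>B[j]=5 take 5, j++
i=0 j=2: A[i]=6<=B[j]=6 take 6, i++
i=1 j=2: A[i]=12>B[j]=6 take 6, j++
i=1 j=3: A[i]=12>B[j]=10 take 10, j++
i=1 j=4: A[i]=12<=B[j]=19 take 12, i++
i=2 j=4: A[i]=15<=B[j]=19 take 15, i++
i=3 j=4: A[i]=17<=B[j]=19 take 17, i++
i=4 j=4: A[i]=22>B[j]=19 take 19, j++
i=4 j=5: A[i]=22<=B[j]=22 take 22, i++
i=5 j=5: A[i]=27>B[j]=22 take 22, j++
i=5 j=6: B done, take A[i]=27, i++
i=6 j=6: B done, take A[i]=36, i++
i=7 j=6: B done, take A[i]=39, i++

merged[2] = 6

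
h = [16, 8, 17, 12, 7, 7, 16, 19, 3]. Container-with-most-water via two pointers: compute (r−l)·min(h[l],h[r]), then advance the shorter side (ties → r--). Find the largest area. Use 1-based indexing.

[1,9] min(16,3)*8=24 best=24 * → r--
[1,8] min(16,19)*7=112 best=112 * → l++
[2,8] min(8,19)*6=48 best=112 → l++
[3,8] min(17,19)*5=85 best=112 → l++
[4,8] min(12,19)*4=48 best=112 → l++
[5,8] min(7,19)*3=21 best=112 → l++
[6,8] min(7,19)*2=14 best=112 → l++
[7,8] min(16,19)*1=16 best=112 → l++

max area = 112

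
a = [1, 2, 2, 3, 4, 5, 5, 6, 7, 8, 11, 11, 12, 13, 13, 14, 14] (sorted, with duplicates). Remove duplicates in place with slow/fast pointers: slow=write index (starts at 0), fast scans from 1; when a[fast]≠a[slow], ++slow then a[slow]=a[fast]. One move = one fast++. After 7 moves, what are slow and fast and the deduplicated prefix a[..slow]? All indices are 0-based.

slow=5, fast=8, prefix=[1, 2, 3, 4, 5, 6]

slow=0 fast=1: a[fast]=2≠a[slow]=1 write a[1]=2, slow++,fast++
slow=1 fast=2: a[fast]=2=a[slow] dup, fast++
slow=1 fast=3: a[fast]=3≠a[slow]=2 write a[2]=3, slow++,fast++
slow=2 fast=4: a[fast]=4≠a[slow]=3 write a[3]=4, slow++,fast++
slow=3 fast=5: a[fast]=5≠a[slow]=4 write a[4]=5, slow++,fast++
slow=4 fast=6: a[fast]=5=a[slow] dup, fast++
slow=4 fast=7: a[fast]=6≠a[slow]=5 write a[5]=6, slow++,fast++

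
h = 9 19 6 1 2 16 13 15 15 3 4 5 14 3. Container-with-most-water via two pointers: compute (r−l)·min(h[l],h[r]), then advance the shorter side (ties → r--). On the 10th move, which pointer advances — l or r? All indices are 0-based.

r

l=0 r=13: min(9,3)*13=39 best=39 *, r--
l=0 r=12: min(9,14)*12=108 best=108 *, l++
l=1 r=12: min(19,14)*11=154 best=154 *, r--
l=1 r=11: min(19,5)*10=50 best=154, r--
l=1 r=10: min(19,4)*9=36 best=154, r--
l=1 r=9: min(19,3)*8=24 best=154, r--
l=1 r=8: min(19,15)*7=105 best=154, r--
l=1 r=7: min(19,15)*6=90 best=154, r--
l=1 r=6: min(19,13)*5=65 best=154, r--
l=1 r=5: min(19,16)*4=64 best=154, r--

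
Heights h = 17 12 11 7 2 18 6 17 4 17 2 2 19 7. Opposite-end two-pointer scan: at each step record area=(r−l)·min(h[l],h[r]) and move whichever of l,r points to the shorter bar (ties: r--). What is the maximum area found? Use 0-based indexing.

l=0 r=13: min(17,7)*13=91 best=91 *, r--
l=0 r=12: min(17,19)*12=204 best=204 *, l++
l=1 r=12: min(12,19)*11=132 best=204, l++
l=2 r=12: min(11,19)*10=110 best=204, l++
l=3 r=12: min(7,19)*9=63 best=204, l++
l=4 r=12: min(2,19)*8=16 best=204, l++
l=5 r=12: min(18,19)*7=126 best=204, l++
l=6 r=12: min(6,19)*6=36 best=204, l++
l=7 r=12: min(17,19)*5=85 best=204, l++
l=8 r=12: min(4,19)*4=16 best=204, l++
l=9 r=12: min(17,19)*3=51 best=204, l++
l=10 r=12: min(2,19)*2=4 best=204, l++
l=11 r=12: min(2,19)*1=2 best=204, l++

max area = 204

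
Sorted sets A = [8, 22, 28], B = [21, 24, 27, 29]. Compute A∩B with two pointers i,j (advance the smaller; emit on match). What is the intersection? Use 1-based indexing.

intersection = []

i=1 j=1: 8<21, i++
i=2 j=1: 22>21, j++
i=2 j=2: 22<24, i++
i=3 j=2: 28>24, j++
i=3 j=3: 28>27, j++
i=3 j=4: 28<29, i++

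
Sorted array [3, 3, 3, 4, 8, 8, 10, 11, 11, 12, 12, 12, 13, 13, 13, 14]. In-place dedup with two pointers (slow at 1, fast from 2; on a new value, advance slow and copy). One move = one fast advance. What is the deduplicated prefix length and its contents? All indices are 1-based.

length 8; prefix = [3, 4, 8, 10, 11, 12, 13, 14]

(s=1,f=2) a[fast]=3=a[slow] dup → fast++
(s=1,f=3) a[fast]=3=a[slow] dup → fast++
(s=1,f=4) a[fast]=4≠a[slow]=3 write a[2]=4 → slow++,fast++
(s=2,f=5) a[fast]=8≠a[slow]=4 write a[3]=8 → slow++,fast++
(s=3,f=6) a[fast]=8=a[slow] dup → fast++
(s=3,f=7) a[fast]=10≠a[slow]=8 write a[4]=10 → slow++,fast++
(s=4,f=8) a[fast]=11≠a[slow]=10 write a[5]=11 → slow++,fast++
(s=5,f=9) a[fast]=11=a[slow] dup → fast++
(s=5,f=10) a[fast]=12≠a[slow]=11 write a[6]=12 → slow++,fast++
(s=6,f=11) a[fast]=12=a[slow] dup → fast++
(s=6,f=12) a[fast]=12=a[slow] dup → fast++
(s=6,f=13) a[fast]=13≠a[slow]=12 write a[7]=13 → slow++,fast++
(s=7,f=14) a[fast]=13=a[slow] dup → fast++
(s=7,f=15) a[fast]=13=a[slow] dup → fast++
(s=7,f=16) a[fast]=14≠a[slow]=13 write a[8]=14 → slow++,fast++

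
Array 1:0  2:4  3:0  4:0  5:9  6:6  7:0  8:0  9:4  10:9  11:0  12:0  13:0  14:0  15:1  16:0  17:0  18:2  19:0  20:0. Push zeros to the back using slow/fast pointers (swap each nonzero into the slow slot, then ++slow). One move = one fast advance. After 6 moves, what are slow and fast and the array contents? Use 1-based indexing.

(s=1,f=1) a[fast]=0 → fast++
(s=1,f=2) a[fast]=4≠0 swap→a[1]=4 → slow++,fast++
(s=2,f=3) a[fast]=0 → fast++
(s=2,f=4) a[fast]=0 → fast++
(s=2,f=5) a[fast]=9≠0 swap→a[2]=9 → slow++,fast++
(s=3,f=6) a[fast]=6≠0 swap→a[3]=6 → slow++,fast++

slow=4, fast=7, a=[4, 9, 6, 0, 0, 0, 0, 0, 4, 9, 0, 0, 0, 0, 1, 0, 0, 2, 0, 0]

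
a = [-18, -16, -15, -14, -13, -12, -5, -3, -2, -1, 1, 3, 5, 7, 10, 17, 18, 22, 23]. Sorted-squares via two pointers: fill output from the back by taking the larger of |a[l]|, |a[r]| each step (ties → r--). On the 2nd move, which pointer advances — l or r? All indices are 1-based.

r

[1,19] |-18|<=|23| out[19]=529 → r--
[1,18] |-18|<=|22| out[18]=484 → r--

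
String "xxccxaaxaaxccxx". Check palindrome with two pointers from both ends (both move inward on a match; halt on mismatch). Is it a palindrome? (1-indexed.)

palindrome

[1,15] 'x'=='x' → l++,r--
[2,14] 'x'=='x' → l++,r--
[3,13] 'c'=='c' → l++,r--
[4,12] 'c'=='c' → l++,r--
[5,11] 'x'=='x' → l++,r--
[6,10] 'a'=='a' → l++,r--
[7,9] 'a'=='a' → l++,r--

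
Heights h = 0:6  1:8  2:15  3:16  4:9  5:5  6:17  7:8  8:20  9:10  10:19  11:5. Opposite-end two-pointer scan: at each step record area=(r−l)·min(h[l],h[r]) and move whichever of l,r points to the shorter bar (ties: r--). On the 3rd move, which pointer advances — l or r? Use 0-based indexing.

l

[0,11] min(6,5)*11=55 best=55 * → r--
[0,10] min(6,19)*10=60 best=60 * → l++
[1,10] min(8,19)*9=72 best=72 * → l++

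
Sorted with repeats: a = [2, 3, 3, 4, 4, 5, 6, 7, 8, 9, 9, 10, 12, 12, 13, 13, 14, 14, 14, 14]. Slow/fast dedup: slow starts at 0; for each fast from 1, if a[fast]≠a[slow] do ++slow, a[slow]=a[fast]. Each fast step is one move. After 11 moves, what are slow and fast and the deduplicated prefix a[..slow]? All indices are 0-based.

(s=0,f=1) a[fast]=3≠a[slow]=2 write a[1]=3 → slow++,fast++
(s=1,f=2) a[fast]=3=a[slow] dup → fast++
(s=1,f=3) a[fast]=4≠a[slow]=3 write a[2]=4 → slow++,fast++
(s=2,f=4) a[fast]=4=a[slow] dup → fast++
(s=2,f=5) a[fast]=5≠a[slow]=4 write a[3]=5 → slow++,fast++
(s=3,f=6) a[fast]=6≠a[slow]=5 write a[4]=6 → slow++,fast++
(s=4,f=7) a[fast]=7≠a[slow]=6 write a[5]=7 → slow++,fast++
(s=5,f=8) a[fast]=8≠a[slow]=7 write a[6]=8 → slow++,fast++
(s=6,f=9) a[fast]=9≠a[slow]=8 write a[7]=9 → slow++,fast++
(s=7,f=10) a[fast]=9=a[slow] dup → fast++
(s=7,f=11) a[fast]=10≠a[slow]=9 write a[8]=10 → slow++,fast++

slow=8, fast=12, prefix=[2, 3, 4, 5, 6, 7, 8, 9, 10]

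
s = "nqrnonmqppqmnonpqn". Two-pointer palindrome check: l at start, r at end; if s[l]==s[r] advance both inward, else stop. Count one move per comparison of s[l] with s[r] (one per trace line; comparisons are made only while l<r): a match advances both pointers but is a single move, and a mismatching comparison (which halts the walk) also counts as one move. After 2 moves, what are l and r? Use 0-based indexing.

[0,17] 'n'=='n' → l++,r--
[1,16] 'q'=='q' → l++,r--

l=2, r=15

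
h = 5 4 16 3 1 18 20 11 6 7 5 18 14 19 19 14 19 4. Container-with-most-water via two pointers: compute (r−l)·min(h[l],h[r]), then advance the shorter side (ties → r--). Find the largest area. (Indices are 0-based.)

[0,17] min(5,4)*17=68 best=68 * → r--
[0,16] min(5,19)*16=80 best=80 * → l++
[1,16] min(4,19)*15=60 best=80 → l++
[2,16] min(16,19)*14=224 best=224 * → l++
[3,16] min(3,19)*13=39 best=224 → l++
[4,16] min(1,19)*12=12 best=224 → l++
[5,16] min(18,19)*11=198 best=224 → l++
[6,16] min(20,19)*10=190 best=224 → r--
[6,15] min(20,14)*9=126 best=224 → r--
[6,14] min(20,19)*8=152 best=224 → r--
[6,13] min(20,19)*7=133 best=224 → r--
[6,12] min(20,14)*6=84 best=224 → r--
[6,11] min(20,18)*5=90 best=224 → r--
[6,10] min(20,5)*4=20 best=224 → r--
[6,9] min(20,7)*3=21 best=224 → r--
[6,8] min(20,6)*2=12 best=224 → r--
[6,7] min(20,11)*1=11 best=224 → r--

max area = 224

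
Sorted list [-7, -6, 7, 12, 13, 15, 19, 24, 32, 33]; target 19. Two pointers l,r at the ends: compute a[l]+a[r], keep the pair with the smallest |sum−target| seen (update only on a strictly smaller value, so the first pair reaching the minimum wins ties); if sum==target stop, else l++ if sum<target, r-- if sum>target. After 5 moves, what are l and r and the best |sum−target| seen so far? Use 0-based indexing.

[0,9] -7+33=26 d=7 * → r--
[0,8] -7+32=25 d=6 * → r--
[0,7] -7+24=17 d=2 * → l++
[1,7] -6+24=18 d=1 * → l++
[2,7] 7+24=31 d=12 → r--

l=2, r=6, best |Δ|=1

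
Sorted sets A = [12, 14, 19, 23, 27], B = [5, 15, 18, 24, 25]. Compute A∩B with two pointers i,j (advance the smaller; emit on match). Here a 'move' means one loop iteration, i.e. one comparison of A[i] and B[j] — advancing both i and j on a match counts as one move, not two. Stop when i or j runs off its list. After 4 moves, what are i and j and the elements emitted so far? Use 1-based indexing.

i=3, j=3, emitted=[]

[i=1,j=1] 12>5 → j++
[i=1,j=2] 12<15 → i++
[i=2,j=2] 14<15 → i++
[i=3,j=2] 19>15 → j++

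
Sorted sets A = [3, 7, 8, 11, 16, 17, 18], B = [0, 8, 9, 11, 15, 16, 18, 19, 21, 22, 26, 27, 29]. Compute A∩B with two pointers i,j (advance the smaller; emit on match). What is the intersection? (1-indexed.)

[i=1,j=1] 3>0 → j++
[i=1,j=2] 3<8 → i++
[i=2,j=2] 7<8 → i++
[i=3,j=2] 8==8 emit → i++,j++
[i=4,j=3] 11>9 → j++
[i=4,j=4] 11==11 emit → i++,j++
[i=5,j=5] 16>15 → j++
[i=5,j=6] 16==16 emit → i++,j++
[i=6,j=7] 17<18 → i++
[i=7,j=7] 18==18 emit → i++,j++

intersection = [8, 11, 16, 18]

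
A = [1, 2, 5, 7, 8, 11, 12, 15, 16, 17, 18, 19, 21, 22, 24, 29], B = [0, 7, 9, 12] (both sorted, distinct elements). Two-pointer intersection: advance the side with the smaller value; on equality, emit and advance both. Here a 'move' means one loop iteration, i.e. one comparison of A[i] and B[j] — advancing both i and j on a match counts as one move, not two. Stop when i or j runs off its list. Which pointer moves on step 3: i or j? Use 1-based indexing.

i

i=1 j=1: 1>0, j++
i=1 j=2: 1<7, i++
i=2 j=2: 2<7, i++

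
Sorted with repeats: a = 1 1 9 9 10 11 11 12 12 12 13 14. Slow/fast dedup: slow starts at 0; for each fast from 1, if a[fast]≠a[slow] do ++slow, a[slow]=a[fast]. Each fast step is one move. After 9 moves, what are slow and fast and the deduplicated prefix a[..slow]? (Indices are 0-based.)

(s=0,f=1) a[fast]=1=a[slow] dup → fast++
(s=0,f=2) a[fast]=9≠a[slow]=1 write a[1]=9 → slow++,fast++
(s=1,f=3) a[fast]=9=a[slow] dup → fast++
(s=1,f=4) a[fast]=10≠a[slow]=9 write a[2]=10 → slow++,fast++
(s=2,f=5) a[fast]=11≠a[slow]=10 write a[3]=11 → slow++,fast++
(s=3,f=6) a[fast]=11=a[slow] dup → fast++
(s=3,f=7) a[fast]=12≠a[slow]=11 write a[4]=12 → slow++,fast++
(s=4,f=8) a[fast]=12=a[slow] dup → fast++
(s=4,f=9) a[fast]=12=a[slow] dup → fast++

slow=4, fast=10, prefix=[1, 9, 10, 11, 12]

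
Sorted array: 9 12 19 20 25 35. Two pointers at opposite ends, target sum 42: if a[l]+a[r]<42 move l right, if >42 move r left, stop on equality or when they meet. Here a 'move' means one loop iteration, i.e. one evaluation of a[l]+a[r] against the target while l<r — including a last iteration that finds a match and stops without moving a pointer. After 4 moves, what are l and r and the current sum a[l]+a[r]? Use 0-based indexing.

l=0 r=5: 9+35=44 >42, r--
l=0 r=4: 9+25=34 <42, l++
l=1 r=4: 12+25=37 <42, l++
l=2 r=4: 19+25=44 >42, r--

l=2, r=3, sum=39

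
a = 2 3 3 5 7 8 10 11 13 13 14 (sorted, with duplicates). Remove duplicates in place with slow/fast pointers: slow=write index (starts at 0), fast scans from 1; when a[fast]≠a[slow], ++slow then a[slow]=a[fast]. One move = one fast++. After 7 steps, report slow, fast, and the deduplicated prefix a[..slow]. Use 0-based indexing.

(s=0,f=1) a[fast]=3≠a[slow]=2 write a[1]=3 → slow++,fast++
(s=1,f=2) a[fast]=3=a[slow] dup → fast++
(s=1,f=3) a[fast]=5≠a[slow]=3 write a[2]=5 → slow++,fast++
(s=2,f=4) a[fast]=7≠a[slow]=5 write a[3]=7 → slow++,fast++
(s=3,f=5) a[fast]=8≠a[slow]=7 write a[4]=8 → slow++,fast++
(s=4,f=6) a[fast]=10≠a[slow]=8 write a[5]=10 → slow++,fast++
(s=5,f=7) a[fast]=11≠a[slow]=10 write a[6]=11 → slow++,fast++

slow=6, fast=8, prefix=[2, 3, 5, 7, 8, 10, 11]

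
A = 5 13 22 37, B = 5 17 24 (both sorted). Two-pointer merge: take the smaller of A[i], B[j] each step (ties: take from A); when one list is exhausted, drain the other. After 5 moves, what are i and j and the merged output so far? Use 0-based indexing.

i=0 j=0: A[i]=5<=B[j]=5 take 5, i++
i=1 j=0: A[i]=13>B[j]=5 take 5, j++
i=1 j=1: A[i]=13<=B[j]=17 take 13, i++
i=2 j=1: A[i]=22>B[j]=17 take 17, j++
i=2 j=2: A[i]=22<=B[j]=24 take 22, i++

i=3, j=2, merged so far=[5, 5, 13, 17, 22]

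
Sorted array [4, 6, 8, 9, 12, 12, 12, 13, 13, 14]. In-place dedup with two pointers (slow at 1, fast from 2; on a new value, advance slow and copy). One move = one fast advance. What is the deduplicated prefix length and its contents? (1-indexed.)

(s=1,f=2) a[fast]=6≠a[slow]=4 write a[2]=6 → slow++,fast++
(s=2,f=3) a[fast]=8≠a[slow]=6 write a[3]=8 → slow++,fast++
(s=3,f=4) a[fast]=9≠a[slow]=8 write a[4]=9 → slow++,fast++
(s=4,f=5) a[fast]=12≠a[slow]=9 write a[5]=12 → slow++,fast++
(s=5,f=6) a[fast]=12=a[slow] dup → fast++
(s=5,f=7) a[fast]=12=a[slow] dup → fast++
(s=5,f=8) a[fast]=13≠a[slow]=12 write a[6]=13 → slow++,fast++
(s=6,f=9) a[fast]=13=a[slow] dup → fast++
(s=6,f=10) a[fast]=14≠a[slow]=13 write a[7]=14 → slow++,fast++

length 7; prefix = [4, 6, 8, 9, 12, 13, 14]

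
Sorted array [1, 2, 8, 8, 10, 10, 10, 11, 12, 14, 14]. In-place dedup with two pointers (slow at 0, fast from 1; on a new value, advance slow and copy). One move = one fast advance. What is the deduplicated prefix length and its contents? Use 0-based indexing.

length 7; prefix = [1, 2, 8, 10, 11, 12, 14]

slow=0 fast=1: a[fast]=2≠a[slow]=1 write a[1]=2, slow++,fast++
slow=1 fast=2: a[fast]=8≠a[slow]=2 write a[2]=8, slow++,fast++
slow=2 fast=3: a[fast]=8=a[slow] dup, fast++
slow=2 fast=4: a[fast]=10≠a[slow]=8 write a[3]=10, slow++,fast++
slow=3 fast=5: a[fast]=10=a[slow] dup, fast++
slow=3 fast=6: a[fast]=10=a[slow] dup, fast++
slow=3 fast=7: a[fast]=11≠a[slow]=10 write a[4]=11, slow++,fast++
slow=4 fast=8: a[fast]=12≠a[slow]=11 write a[5]=12, slow++,fast++
slow=5 fast=9: a[fast]=14≠a[slow]=12 write a[6]=14, slow++,fast++
slow=6 fast=10: a[fast]=14=a[slow] dup, fast++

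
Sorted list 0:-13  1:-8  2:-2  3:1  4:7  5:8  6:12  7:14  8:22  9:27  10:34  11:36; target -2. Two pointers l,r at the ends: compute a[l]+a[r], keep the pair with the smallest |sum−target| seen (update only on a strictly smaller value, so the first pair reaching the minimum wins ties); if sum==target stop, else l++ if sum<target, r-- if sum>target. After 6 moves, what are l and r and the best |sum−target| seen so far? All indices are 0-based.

l=0, r=5, best |Δ|=1

[0,11] -13+36=23 d=25 * → r--
[0,10] -13+34=21 d=23 * → r--
[0,9] -13+27=14 d=16 * → r--
[0,8] -13+22=9 d=11 * → r--
[0,7] -13+14=1 d=3 * → r--
[0,6] -13+12=-1 d=1 * → r--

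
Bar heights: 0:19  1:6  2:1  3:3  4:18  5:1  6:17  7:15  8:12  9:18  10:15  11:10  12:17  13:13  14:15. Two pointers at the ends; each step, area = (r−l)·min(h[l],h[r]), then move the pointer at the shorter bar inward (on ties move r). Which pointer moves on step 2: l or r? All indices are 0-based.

r

l=0 r=14: min(19,15)*14=210 best=210 *, r--
l=0 r=13: min(19,13)*13=169 best=210, r--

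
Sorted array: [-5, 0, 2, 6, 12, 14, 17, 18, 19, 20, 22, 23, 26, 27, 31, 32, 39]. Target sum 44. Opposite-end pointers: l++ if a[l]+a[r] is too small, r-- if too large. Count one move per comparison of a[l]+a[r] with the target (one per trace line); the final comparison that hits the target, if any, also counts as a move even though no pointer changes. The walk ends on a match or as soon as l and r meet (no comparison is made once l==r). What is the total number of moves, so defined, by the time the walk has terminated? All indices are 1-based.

6 moves

l=1 r=17: -5+39=34 <44, l++
l=2 r=17: 0+39=39 <44, l++
l=3 r=17: 2+39=41 <44, l++
l=4 r=17: 6+39=45 >44, r--
l=4 r=16: 6+32=38 <44, l++
l=5 r=16: 12+32=44, found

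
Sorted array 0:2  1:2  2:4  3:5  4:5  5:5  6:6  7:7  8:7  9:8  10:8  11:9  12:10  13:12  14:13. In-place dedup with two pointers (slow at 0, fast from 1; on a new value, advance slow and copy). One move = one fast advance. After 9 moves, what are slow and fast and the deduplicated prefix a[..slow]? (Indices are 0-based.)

slow=5, fast=10, prefix=[2, 4, 5, 6, 7, 8]

(s=0,f=1) a[fast]=2=a[slow] dup → fast++
(s=0,f=2) a[fast]=4≠a[slow]=2 write a[1]=4 → slow++,fast++
(s=1,f=3) a[fast]=5≠a[slow]=4 write a[2]=5 → slow++,fast++
(s=2,f=4) a[fast]=5=a[slow] dup → fast++
(s=2,f=5) a[fast]=5=a[slow] dup → fast++
(s=2,f=6) a[fast]=6≠a[slow]=5 write a[3]=6 → slow++,fast++
(s=3,f=7) a[fast]=7≠a[slow]=6 write a[4]=7 → slow++,fast++
(s=4,f=8) a[fast]=7=a[slow] dup → fast++
(s=4,f=9) a[fast]=8≠a[slow]=7 write a[5]=8 → slow++,fast++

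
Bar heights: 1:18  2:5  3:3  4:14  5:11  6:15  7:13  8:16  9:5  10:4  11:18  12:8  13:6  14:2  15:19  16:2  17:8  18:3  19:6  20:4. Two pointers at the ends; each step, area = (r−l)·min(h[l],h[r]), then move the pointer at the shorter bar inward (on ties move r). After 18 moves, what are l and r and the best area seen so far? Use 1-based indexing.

[1,20] min(18,4)*19=76 best=76 * → r--
[1,19] min(18,6)*18=108 best=108 * → r--
[1,18] min(18,3)*17=51 best=108 → r--
[1,17] min(18,8)*16=128 best=128 * → r--
[1,16] min(18,2)*15=30 best=128 → r--
[1,15] min(18,19)*14=252 best=252 * → l++
[2,15] min(5,19)*13=65 best=252 → l++
[3,15] min(3,19)*12=36 best=252 → l++
[4,15] min(14,19)*11=154 best=252 → l++
[5,15] min(11,19)*10=110 best=252 → l++
[6,15] min(15,19)*9=135 best=252 → l++
[7,15] min(13,19)*8=104 best=252 → l++
[8,15] min(16,19)*7=112 best=252 → l++
[9,15] min(5,19)*6=30 best=252 → l++
[10,15] min(4,19)*5=20 best=252 → l++
[11,15] min(18,19)*4=72 best=252 → l++
[12,15] min(8,19)*3=24 best=252 → l++
[13,15] min(6,19)*2=12 best=252 → l++

l=14, r=15, best area=252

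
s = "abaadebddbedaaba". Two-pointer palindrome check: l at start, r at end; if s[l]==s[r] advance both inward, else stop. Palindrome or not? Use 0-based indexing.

l=0 r=15: 'a'=='a', l++,r--
l=1 r=14: 'b'=='b', l++,r--
l=2 r=13: 'a'=='a', l++,r--
l=3 r=12: 'a'=='a', l++,r--
l=4 r=11: 'd'=='d', l++,r--
l=5 r=10: 'e'=='e', l++,r--
l=6 r=9: 'b'=='b', l++,r--
l=7 r=8: 'd'=='d', l++,r--

palindrome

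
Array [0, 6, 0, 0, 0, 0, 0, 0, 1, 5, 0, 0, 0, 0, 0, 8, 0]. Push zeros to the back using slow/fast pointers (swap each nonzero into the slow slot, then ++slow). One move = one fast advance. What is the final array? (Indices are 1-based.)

(s=1,f=1) a[fast]=0 → fast++
(s=1,f=2) a[fast]=6≠0 swap→a[1]=6 → slow++,fast++
(s=2,f=3) a[fast]=0 → fast++
(s=2,f=4) a[fast]=0 → fast++
(s=2,f=5) a[fast]=0 → fast++
(s=2,f=6) a[fast]=0 → fast++
(s=2,f=7) a[fast]=0 → fast++
(s=2,f=8) a[fast]=0 → fast++
(s=2,f=9) a[fast]=1≠0 swap→a[2]=1 → slow++,fast++
(s=3,f=10) a[fast]=5≠0 swap→a[3]=5 → slow++,fast++
(s=4,f=11) a[fast]=0 → fast++
(s=4,f=12) a[fast]=0 → fast++
(s=4,f=13) a[fast]=0 → fast++
(s=4,f=14) a[fast]=0 → fast++
(s=4,f=15) a[fast]=0 → fast++
(s=4,f=16) a[fast]=8≠0 swap→a[4]=8 → slow++,fast++
(s=5,f=17) a[fast]=0 → fast++

[6, 1, 5, 8, 0, 0, 0, 0, 0, 0, 0, 0, 0, 0, 0, 0, 0]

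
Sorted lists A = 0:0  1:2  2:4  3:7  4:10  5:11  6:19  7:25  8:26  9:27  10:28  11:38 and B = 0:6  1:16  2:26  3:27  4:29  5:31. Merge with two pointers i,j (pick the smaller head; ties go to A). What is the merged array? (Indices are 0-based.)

[i=0,j=0] A[i]=0<=B[j]=6 take 0 → i++
[i=1,j=0] A[i]=2<=B[j]=6 take 2 → i++
[i=2,j=0] A[i]=4<=B[j]=6 take 4 → i++
[i=3,j=0] A[i]=7>B[j]=6 take 6 → j++
[i=3,j=1] A[i]=7<=B[j]=16 take 7 → i++
[i=4,j=1] A[i]=10<=B[j]=16 take 10 → i++
[i=5,j=1] A[i]=11<=B[j]=16 take 11 → i++
[i=6,j=1] A[i]=19>B[j]=16 take 16 → j++
[i=6,j=2] A[i]=19<=B[j]=26 take 19 → i++
[i=7,j=2] A[i]=25<=B[j]=26 take 25 → i++
[i=8,j=2] A[i]=26<=B[j]=26 take 26 → i++
[i=9,j=2] A[i]=27>B[j]=26 take 26 → j++
[i=9,j=3] A[i]=27<=B[j]=27 take 27 → i++
[i=10,j=3] A[i]=28>B[j]=27 take 27 → j++
[i=10,j=4] A[i]=28<=B[j]=29 take 28 → i++
[i=11,j=4] A[i]=38>B[j]=29 take 29 → j++
[i=11,j=5] A[i]=38>B[j]=31 take 31 → j++
[i=11,j=6] B done, take A[i]=38 → i++

[0, 2, 4, 6, 7, 10, 11, 16, 19, 25, 26, 26, 27, 27, 28, 29, 31, 38]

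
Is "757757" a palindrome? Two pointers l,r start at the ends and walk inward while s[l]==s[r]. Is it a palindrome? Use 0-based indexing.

palindrome

l=0 r=5: '7'=='7', l++,r--
l=1 r=4: '5'=='5', l++,r--
l=2 r=3: '7'=='7', l++,r--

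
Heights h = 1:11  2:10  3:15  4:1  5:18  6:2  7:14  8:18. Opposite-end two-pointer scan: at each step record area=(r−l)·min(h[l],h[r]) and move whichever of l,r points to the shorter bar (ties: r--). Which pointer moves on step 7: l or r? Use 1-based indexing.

r

l=1 r=8: min(11,18)*7=77 best=77 *, l++
l=2 r=8: min(10,18)*6=60 best=77, l++
l=3 r=8: min(15,18)*5=75 best=77, l++
l=4 r=8: min(1,18)*4=4 best=77, l++
l=5 r=8: min(18,18)*3=54 best=77, r--
l=5 r=7: min(18,14)*2=28 best=77, r--
l=5 r=6: min(18,2)*1=2 best=77, r--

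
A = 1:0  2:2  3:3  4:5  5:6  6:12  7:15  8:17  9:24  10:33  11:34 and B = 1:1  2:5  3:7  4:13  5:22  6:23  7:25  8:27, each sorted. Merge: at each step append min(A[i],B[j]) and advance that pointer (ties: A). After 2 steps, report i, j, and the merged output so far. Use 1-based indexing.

[i=1,j=1] A[i]=0<=B[j]=1 take 0 → i++
[i=2,j=1] A[i]=2>B[j]=1 take 1 → j++

i=2, j=2, merged so far=[0, 1]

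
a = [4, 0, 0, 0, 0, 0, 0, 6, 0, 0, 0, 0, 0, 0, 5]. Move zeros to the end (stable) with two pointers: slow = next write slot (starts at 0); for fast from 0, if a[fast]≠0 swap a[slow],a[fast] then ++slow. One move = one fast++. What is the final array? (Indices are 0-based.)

[4, 6, 5, 0, 0, 0, 0, 0, 0, 0, 0, 0, 0, 0, 0]

slow=0 fast=0: a[fast]=4≠0 swap→a[0]=4, slow++,fast++
slow=1 fast=1: a[fast]=0, fast++
slow=1 fast=2: a[fast]=0, fast++
slow=1 fast=3: a[fast]=0, fast++
slow=1 fast=4: a[fast]=0, fast++
slow=1 fast=5: a[fast]=0, fast++
slow=1 fast=6: a[fast]=0, fast++
slow=1 fast=7: a[fast]=6≠0 swap→a[1]=6, slow++,fast++
slow=2 fast=8: a[fast]=0, fast++
slow=2 fast=9: a[fast]=0, fast++
slow=2 fast=10: a[fast]=0, fast++
slow=2 fast=11: a[fast]=0, fast++
slow=2 fast=12: a[fast]=0, fast++
slow=2 fast=13: a[fast]=0, fast++
slow=2 fast=14: a[fast]=5≠0 swap→a[2]=5, slow++,fast++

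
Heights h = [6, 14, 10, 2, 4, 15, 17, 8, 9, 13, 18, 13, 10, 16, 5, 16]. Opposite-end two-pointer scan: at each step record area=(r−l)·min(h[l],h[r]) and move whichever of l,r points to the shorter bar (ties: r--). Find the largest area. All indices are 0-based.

[0,15] min(6,16)*15=90 best=90 * → l++
[1,15] min(14,16)*14=196 best=196 * → l++
[2,15] min(10,16)*13=130 best=196 → l++
[3,15] min(2,16)*12=24 best=196 → l++
[4,15] min(4,16)*11=44 best=196 → l++
[5,15] min(15,16)*10=150 best=196 → l++
[6,15] min(17,16)*9=144 best=196 → r--
[6,14] min(17,5)*8=40 best=196 → r--
[6,13] min(17,16)*7=112 best=196 → r--
[6,12] min(17,10)*6=60 best=196 → r--
[6,11] min(17,13)*5=65 best=196 → r--
[6,10] min(17,18)*4=68 best=196 → l++
[7,10] min(8,18)*3=24 best=196 → l++
[8,10] min(9,18)*2=18 best=196 → l++
[9,10] min(13,18)*1=13 best=196 → l++

max area = 196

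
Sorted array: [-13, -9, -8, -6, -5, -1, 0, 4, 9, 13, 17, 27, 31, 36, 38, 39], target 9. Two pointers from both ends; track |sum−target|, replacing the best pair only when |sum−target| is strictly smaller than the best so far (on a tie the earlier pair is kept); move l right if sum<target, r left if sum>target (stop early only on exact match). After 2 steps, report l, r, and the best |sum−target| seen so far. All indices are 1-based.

l=1, r=14, best |Δ|=16

[1,16] -13+39=26 d=17 * → r--
[1,15] -13+38=25 d=16 * → r--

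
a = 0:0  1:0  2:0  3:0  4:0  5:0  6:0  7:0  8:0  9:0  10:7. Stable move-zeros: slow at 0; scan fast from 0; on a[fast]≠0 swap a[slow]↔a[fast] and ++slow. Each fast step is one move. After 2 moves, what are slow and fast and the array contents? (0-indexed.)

(s=0,f=0) a[fast]=0 → fast++
(s=0,f=1) a[fast]=0 → fast++

slow=0, fast=2, a=[0, 0, 0, 0, 0, 0, 0, 0, 0, 0, 7]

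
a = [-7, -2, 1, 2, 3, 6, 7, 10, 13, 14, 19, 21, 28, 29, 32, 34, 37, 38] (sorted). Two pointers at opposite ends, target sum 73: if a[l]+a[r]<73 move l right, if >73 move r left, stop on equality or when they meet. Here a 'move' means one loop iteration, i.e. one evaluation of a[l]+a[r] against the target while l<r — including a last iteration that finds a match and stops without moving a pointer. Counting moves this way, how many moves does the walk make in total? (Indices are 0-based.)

17 moves

l=0 r=17: -7+38=31 <73, l++
l=1 r=17: -2+38=36 <73, l++
l=2 r=17: 1+38=39 <73, l++
l=3 r=17: 2+38=40 <73, l++
l=4 r=17: 3+38=41 <73, l++
l=5 r=17: 6+38=44 <73, l++
l=6 r=17: 7+38=45 <73, l++
l=7 r=17: 10+38=48 <73, l++
l=8 r=17: 13+38=51 <73, l++
l=9 r=17: 14+38=52 <73, l++
l=10 r=17: 19+38=57 <73, l++
l=11 r=17: 21+38=59 <73, l++
l=12 r=17: 28+38=66 <73, l++
l=13 r=17: 29+38=67 <73, l++
l=14 r=17: 32+38=70 <73, l++
l=15 r=17: 34+38=72 <73, l++
l=16 r=17: 37+38=75 >73, r--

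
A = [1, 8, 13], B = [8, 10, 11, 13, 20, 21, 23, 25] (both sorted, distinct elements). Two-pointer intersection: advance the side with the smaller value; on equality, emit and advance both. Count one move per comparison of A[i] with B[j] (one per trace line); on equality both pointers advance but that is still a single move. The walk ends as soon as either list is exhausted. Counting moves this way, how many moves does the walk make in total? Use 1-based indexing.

5 moves

[i=1,j=1] 1<8 → i++
[i=2,j=1] 8==8 emit → i++,j++
[i=3,j=2] 13>10 → j++
[i=3,j=3] 13>11 → j++
[i=3,j=4] 13==13 emit → i++,j++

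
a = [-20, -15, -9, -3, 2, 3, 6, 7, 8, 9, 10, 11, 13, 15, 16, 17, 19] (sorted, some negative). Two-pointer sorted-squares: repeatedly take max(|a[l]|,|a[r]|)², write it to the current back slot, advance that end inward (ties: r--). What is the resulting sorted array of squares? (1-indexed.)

l=1 r=17: |-20|>|19| out[17]=400, l++
l=2 r=17: |-15|<=|19| out[16]=361, r--
l=2 r=16: |-15|<=|17| out[15]=289, r--
l=2 r=15: |-15|<=|16| out[14]=256, r--
l=2 r=14: |-15|<=|15| out[13]=225, r--
l=2 r=13: |-15|>|13| out[12]=225, l++
l=3 r=13: |-9|<=|13| out[11]=169, r--
l=3 r=12: |-9|<=|11| out[10]=121, r--
l=3 r=11: |-9|<=|10| out[9]=100, r--
l=3 r=10: |-9|<=|9| out[8]=81, r--
l=3 r=9: |-9|>|8| out[7]=81, l++
l=4 r=9: |-3|<=|8| out[6]=64, r--
l=4 r=8: |-3|<=|7| out[5]=49, r--
l=4 r=7: |-3|<=|6| out[4]=36, r--
l=4 r=6: |-3|<=|3| out[3]=9, r--
l=4 r=5: |-3|>|2| out[2]=9, l++
l=5 r=5: |2|<=|2| out[1]=4, r--

[4, 9, 9, 36, 49, 64, 81, 81, 100, 121, 169, 225, 225, 256, 289, 361, 400]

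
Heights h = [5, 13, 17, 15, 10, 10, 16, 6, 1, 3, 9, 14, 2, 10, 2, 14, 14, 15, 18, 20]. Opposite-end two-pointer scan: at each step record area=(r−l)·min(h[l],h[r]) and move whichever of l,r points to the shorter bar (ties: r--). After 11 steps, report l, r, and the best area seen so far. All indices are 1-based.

[1,20] min(5,20)*19=95 best=95 * → l++
[2,20] min(13,20)*18=234 best=234 * → l++
[3,20] min(17,20)*17=289 best=289 * → l++
[4,20] min(15,20)*16=240 best=289 → l++
[5,20] min(10,20)*15=150 best=289 → l++
[6,20] min(10,20)*14=140 best=289 → l++
[7,20] min(16,20)*13=208 best=289 → l++
[8,20] min(6,20)*12=72 best=289 → l++
[9,20] min(1,20)*11=11 best=289 → l++
[10,20] min(3,20)*10=30 best=289 → l++
[11,20] min(9,20)*9=81 best=289 → l++

l=12, r=20, best area=289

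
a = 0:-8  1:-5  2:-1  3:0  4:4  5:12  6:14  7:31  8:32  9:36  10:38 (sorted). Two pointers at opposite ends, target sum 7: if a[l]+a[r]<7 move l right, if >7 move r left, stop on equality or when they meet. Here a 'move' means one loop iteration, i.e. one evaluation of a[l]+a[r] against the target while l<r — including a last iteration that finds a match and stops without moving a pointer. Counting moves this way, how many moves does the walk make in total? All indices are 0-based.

[0,10] -8+38=30 >7 → r--
[0,9] -8+36=28 >7 → r--
[0,8] -8+32=24 >7 → r--
[0,7] -8+31=23 >7 → r--
[0,6] -8+14=6 <7 → l++
[1,6] -5+14=9 >7 → r--
[1,5] -5+12=7 → found

7 moves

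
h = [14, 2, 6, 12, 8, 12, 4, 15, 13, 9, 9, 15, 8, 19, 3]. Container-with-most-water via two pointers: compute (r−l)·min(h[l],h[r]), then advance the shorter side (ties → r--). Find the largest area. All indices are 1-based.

[1,15] min(14,3)*14=42 best=42 * → r--
[1,14] min(14,19)*13=182 best=182 * → l++
[2,14] min(2,19)*12=24 best=182 → l++
[3,14] min(6,19)*11=66 best=182 → l++
[4,14] min(12,19)*10=120 best=182 → l++
[5,14] min(8,19)*9=72 best=182 → l++
[6,14] min(12,19)*8=96 best=182 → l++
[7,14] min(4,19)*7=28 best=182 → l++
[8,14] min(15,19)*6=90 best=182 → l++
[9,14] min(13,19)*5=65 best=182 → l++
[10,14] min(9,19)*4=36 best=182 → l++
[11,14] min(9,19)*3=27 best=182 → l++
[12,14] min(15,19)*2=30 best=182 → l++
[13,14] min(8,19)*1=8 best=182 → l++

max area = 182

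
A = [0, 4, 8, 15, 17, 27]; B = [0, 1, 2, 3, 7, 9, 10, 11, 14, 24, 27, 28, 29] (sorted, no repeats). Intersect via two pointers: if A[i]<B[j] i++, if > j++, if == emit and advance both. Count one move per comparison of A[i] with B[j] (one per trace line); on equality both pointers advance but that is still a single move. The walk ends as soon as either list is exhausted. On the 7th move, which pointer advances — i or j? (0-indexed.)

i

[i=0,j=0] 0==0 emit → i++,j++
[i=1,j=1] 4>1 → j++
[i=1,j=2] 4>2 → j++
[i=1,j=3] 4>3 → j++
[i=1,j=4] 4<7 → i++
[i=2,j=4] 8>7 → j++
[i=2,j=5] 8<9 → i++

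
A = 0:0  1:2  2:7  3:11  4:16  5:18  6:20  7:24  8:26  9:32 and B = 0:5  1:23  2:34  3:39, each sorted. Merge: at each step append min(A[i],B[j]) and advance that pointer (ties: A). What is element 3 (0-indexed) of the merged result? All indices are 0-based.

merged[3] = 7

i=0 j=0: A[i]=0<=B[j]=5 take 0, i++
i=1 j=0: A[i]=2<=B[j]=5 take 2, i++
i=2 j=0: A[i]=7>B[j]=5 take 5, j++
i=2 j=1: A[i]=7<=B[j]=23 take 7, i++
i=3 j=1: A[i]=11<=B[j]=23 take 11, i++
i=4 j=1: A[i]=16<=B[j]=23 take 16, i++
i=5 j=1: A[i]=18<=B[j]=23 take 18, i++
i=6 j=1: A[i]=20<=B[j]=23 take 20, i++
i=7 j=1: A[i]=24>B[j]=23 take 23, j++
i=7 j=2: A[i]=24<=B[j]=34 take 24, i++
i=8 j=2: A[i]=26<=B[j]=34 take 26, i++
i=9 j=2: A[i]=32<=B[j]=34 take 32, i++
i=10 j=2: A done, take B[j]=34, j++
i=10 j=3: A done, take B[j]=39, j++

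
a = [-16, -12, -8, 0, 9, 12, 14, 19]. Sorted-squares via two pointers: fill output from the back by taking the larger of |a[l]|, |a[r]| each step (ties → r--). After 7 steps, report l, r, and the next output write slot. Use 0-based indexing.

l=0 r=7: |-16|<=|19| out[7]=361, r--
l=0 r=6: |-16|>|14| out[6]=256, l++
l=1 r=6: |-12|<=|14| out[5]=196, r--
l=1 r=5: |-12|<=|12| out[4]=144, r--
l=1 r=4: |-12|>|9| out[3]=144, l++
l=2 r=4: |-8|<=|9| out[2]=81, r--
l=2 r=3: |-8|>|0| out[1]=64, l++

l=3, r=3, next write slot=0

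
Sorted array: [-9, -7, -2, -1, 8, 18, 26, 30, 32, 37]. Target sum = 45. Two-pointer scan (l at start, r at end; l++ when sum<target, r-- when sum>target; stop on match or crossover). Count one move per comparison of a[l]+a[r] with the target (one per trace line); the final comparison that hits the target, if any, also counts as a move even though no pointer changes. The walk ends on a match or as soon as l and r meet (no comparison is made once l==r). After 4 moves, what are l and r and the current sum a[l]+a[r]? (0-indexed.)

l=4, r=9, sum=45

[0,9] -9+37=28 <45 → l++
[1,9] -7+37=30 <45 → l++
[2,9] -2+37=35 <45 → l++
[3,9] -1+37=36 <45 → l++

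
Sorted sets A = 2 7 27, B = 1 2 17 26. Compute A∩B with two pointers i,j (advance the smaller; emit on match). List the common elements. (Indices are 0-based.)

[i=0,j=0] 2>1 → j++
[i=0,j=1] 2==2 emit → i++,j++
[i=1,j=2] 7<17 → i++
[i=2,j=2] 27>17 → j++
[i=2,j=3] 27>26 → j++

intersection = [2]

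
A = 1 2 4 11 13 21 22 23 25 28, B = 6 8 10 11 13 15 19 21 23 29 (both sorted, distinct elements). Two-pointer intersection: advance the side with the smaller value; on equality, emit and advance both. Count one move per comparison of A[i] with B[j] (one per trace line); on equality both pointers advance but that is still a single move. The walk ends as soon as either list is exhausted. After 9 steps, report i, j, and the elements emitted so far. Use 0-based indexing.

i=5, j=6, emitted=[11, 13]

[i=0,j=0] 1<6 → i++
[i=1,j=0] 2<6 → i++
[i=2,j=0] 4<6 → i++
[i=3,j=0] 11>6 → j++
[i=3,j=1] 11>8 → j++
[i=3,j=2] 11>10 → j++
[i=3,j=3] 11==11 emit → i++,j++
[i=4,j=4] 13==13 emit → i++,j++
[i=5,j=5] 21>15 → j++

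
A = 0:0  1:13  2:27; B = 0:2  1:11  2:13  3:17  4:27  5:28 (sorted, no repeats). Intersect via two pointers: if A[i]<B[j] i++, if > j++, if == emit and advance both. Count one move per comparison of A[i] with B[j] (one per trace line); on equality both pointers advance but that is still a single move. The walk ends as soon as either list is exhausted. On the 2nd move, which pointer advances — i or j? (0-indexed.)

[i=0,j=0] 0<2 → i++
[i=1,j=0] 13>2 → j++

j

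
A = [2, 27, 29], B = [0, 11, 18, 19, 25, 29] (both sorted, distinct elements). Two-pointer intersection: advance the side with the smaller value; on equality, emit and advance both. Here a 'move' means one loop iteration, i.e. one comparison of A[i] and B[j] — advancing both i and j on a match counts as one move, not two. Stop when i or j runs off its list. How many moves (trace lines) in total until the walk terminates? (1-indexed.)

[i=1,j=1] 2>0 → j++
[i=1,j=2] 2<11 → i++
[i=2,j=2] 27>11 → j++
[i=2,j=3] 27>18 → j++
[i=2,j=4] 27>19 → j++
[i=2,j=5] 27>25 → j++
[i=2,j=6] 27<29 → i++
[i=3,j=6] 29==29 emit → i++,j++

8 moves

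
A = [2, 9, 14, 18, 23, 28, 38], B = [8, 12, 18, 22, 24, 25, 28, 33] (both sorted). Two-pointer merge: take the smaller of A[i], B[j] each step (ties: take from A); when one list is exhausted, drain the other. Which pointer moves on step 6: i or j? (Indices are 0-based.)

i=0 j=0: A[i]=2<=B[j]=8 take 2, i++
i=1 j=0: A[i]=9>B[j]=8 take 8, j++
i=1 j=1: A[i]=9<=B[j]=12 take 9, i++
i=2 j=1: A[i]=14>B[j]=12 take 12, j++
i=2 j=2: A[i]=14<=B[j]=18 take 14, i++
i=3 j=2: A[i]=18<=B[j]=18 take 18, i++

i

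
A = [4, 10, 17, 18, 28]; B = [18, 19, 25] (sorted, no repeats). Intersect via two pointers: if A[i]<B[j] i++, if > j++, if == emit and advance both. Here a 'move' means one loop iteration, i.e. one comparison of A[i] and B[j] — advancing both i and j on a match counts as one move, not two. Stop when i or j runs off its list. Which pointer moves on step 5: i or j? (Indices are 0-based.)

i=0 j=0: 4<18, i++
i=1 j=0: 10<18, i++
i=2 j=0: 17<18, i++
i=3 j=0: 18==18 emit, i++,j++
i=4 j=1: 28>19, j++

j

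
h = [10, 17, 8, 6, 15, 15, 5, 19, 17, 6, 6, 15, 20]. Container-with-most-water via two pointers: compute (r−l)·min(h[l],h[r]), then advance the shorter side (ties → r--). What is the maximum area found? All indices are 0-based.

max area = 187

[0,12] min(10,20)*12=120 best=120 * → l++
[1,12] min(17,20)*11=187 best=187 * → l++
[2,12] min(8,20)*10=80 best=187 → l++
[3,12] min(6,20)*9=54 best=187 → l++
[4,12] min(15,20)*8=120 best=187 → l++
[5,12] min(15,20)*7=105 best=187 → l++
[6,12] min(5,20)*6=30 best=187 → l++
[7,12] min(19,20)*5=95 best=187 → l++
[8,12] min(17,20)*4=68 best=187 → l++
[9,12] min(6,20)*3=18 best=187 → l++
[10,12] min(6,20)*2=12 best=187 → l++
[11,12] min(15,20)*1=15 best=187 → l++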